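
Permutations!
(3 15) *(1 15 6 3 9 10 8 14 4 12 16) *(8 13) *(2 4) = [0, 15, 4, 6, 12, 5, 3, 7, 14, 10, 13, 11, 16, 8, 2, 9, 1] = (1 15 9 10 13 8 14 2 4 12 16)(3 6)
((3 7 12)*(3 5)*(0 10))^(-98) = ((0 10)(3 7 12 5))^(-98) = (3 12)(5 7)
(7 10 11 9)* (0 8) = [8, 1, 2, 3, 4, 5, 6, 10, 0, 7, 11, 9] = (0 8)(7 10 11 9)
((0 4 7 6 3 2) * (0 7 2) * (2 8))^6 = ((0 4 8 2 7 6 3))^6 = (0 3 6 7 2 8 4)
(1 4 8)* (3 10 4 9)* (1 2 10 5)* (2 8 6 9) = (1 2 10 4 6 9 3 5) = [0, 2, 10, 5, 6, 1, 9, 7, 8, 3, 4]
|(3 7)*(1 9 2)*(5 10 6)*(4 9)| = |(1 4 9 2)(3 7)(5 10 6)| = 12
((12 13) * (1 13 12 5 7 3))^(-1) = (1 3 7 5 13)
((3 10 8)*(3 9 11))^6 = ((3 10 8 9 11))^6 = (3 10 8 9 11)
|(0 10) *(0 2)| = |(0 10 2)| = 3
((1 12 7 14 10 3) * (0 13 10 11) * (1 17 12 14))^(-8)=(0 10 17 7 14)(1 11 13 3 12)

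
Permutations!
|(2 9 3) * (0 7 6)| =3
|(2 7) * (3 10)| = 2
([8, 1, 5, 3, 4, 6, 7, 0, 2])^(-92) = (0 6 2)(5 8 7)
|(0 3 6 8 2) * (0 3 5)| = 4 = |(0 5)(2 3 6 8)|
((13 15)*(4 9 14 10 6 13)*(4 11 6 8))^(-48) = ((4 9 14 10 8)(6 13 15 11))^(-48) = (15)(4 14 8 9 10)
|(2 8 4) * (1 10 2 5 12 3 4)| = |(1 10 2 8)(3 4 5 12)| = 4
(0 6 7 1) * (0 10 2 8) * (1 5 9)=(0 6 7 5 9 1 10 2 8)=[6, 10, 8, 3, 4, 9, 7, 5, 0, 1, 2]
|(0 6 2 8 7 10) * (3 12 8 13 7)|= |(0 6 2 13 7 10)(3 12 8)|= 6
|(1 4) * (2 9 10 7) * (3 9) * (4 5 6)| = |(1 5 6 4)(2 3 9 10 7)| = 20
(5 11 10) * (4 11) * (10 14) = (4 11 14 10 5) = [0, 1, 2, 3, 11, 4, 6, 7, 8, 9, 5, 14, 12, 13, 10]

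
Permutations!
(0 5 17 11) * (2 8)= (0 5 17 11)(2 8)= [5, 1, 8, 3, 4, 17, 6, 7, 2, 9, 10, 0, 12, 13, 14, 15, 16, 11]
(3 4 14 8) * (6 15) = (3 4 14 8)(6 15) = [0, 1, 2, 4, 14, 5, 15, 7, 3, 9, 10, 11, 12, 13, 8, 6]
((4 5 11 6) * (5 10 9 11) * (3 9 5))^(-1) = ((3 9 11 6 4 10 5))^(-1) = (3 5 10 4 6 11 9)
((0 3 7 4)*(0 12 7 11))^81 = ((0 3 11)(4 12 7))^81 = (12)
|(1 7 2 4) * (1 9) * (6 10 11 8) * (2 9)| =|(1 7 9)(2 4)(6 10 11 8)| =12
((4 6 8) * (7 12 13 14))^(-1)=((4 6 8)(7 12 13 14))^(-1)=(4 8 6)(7 14 13 12)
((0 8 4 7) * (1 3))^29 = (0 8 4 7)(1 3)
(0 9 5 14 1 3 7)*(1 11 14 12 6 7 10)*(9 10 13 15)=(0 10 1 3 13 15 9 5 12 6 7)(11 14)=[10, 3, 2, 13, 4, 12, 7, 0, 8, 5, 1, 14, 6, 15, 11, 9]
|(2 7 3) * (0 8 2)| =|(0 8 2 7 3)| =5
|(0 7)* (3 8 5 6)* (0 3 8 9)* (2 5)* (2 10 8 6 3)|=|(0 7 2 5 3 9)(8 10)|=6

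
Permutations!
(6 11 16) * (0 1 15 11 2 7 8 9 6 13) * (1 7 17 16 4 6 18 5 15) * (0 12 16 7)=[0, 1, 17, 3, 6, 15, 2, 8, 9, 18, 10, 4, 16, 12, 14, 11, 13, 7, 5]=(2 17 7 8 9 18 5 15 11 4 6)(12 16 13)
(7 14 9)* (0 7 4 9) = (0 7 14)(4 9) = [7, 1, 2, 3, 9, 5, 6, 14, 8, 4, 10, 11, 12, 13, 0]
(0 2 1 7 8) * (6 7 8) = (0 2 1 8)(6 7) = [2, 8, 1, 3, 4, 5, 7, 6, 0]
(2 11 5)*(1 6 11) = (1 6 11 5 2) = [0, 6, 1, 3, 4, 2, 11, 7, 8, 9, 10, 5]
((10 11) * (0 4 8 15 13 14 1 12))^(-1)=((0 4 8 15 13 14 1 12)(10 11))^(-1)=(0 12 1 14 13 15 8 4)(10 11)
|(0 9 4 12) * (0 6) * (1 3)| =10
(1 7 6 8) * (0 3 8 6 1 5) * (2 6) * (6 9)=(0 3 8 5)(1 7)(2 9 6)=[3, 7, 9, 8, 4, 0, 2, 1, 5, 6]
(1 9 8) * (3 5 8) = (1 9 3 5 8) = [0, 9, 2, 5, 4, 8, 6, 7, 1, 3]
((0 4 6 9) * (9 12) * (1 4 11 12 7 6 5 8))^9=((0 11 12 9)(1 4 5 8)(6 7))^9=(0 11 12 9)(1 4 5 8)(6 7)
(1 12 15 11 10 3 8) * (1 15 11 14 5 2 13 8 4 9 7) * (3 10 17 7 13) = (1 12 11 17 7)(2 3 4 9 13 8 15 14 5) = [0, 12, 3, 4, 9, 2, 6, 1, 15, 13, 10, 17, 11, 8, 5, 14, 16, 7]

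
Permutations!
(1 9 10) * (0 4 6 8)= (0 4 6 8)(1 9 10)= [4, 9, 2, 3, 6, 5, 8, 7, 0, 10, 1]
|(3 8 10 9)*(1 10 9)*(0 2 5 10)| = |(0 2 5 10 1)(3 8 9)| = 15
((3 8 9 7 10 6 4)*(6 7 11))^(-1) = (3 4 6 11 9 8)(7 10)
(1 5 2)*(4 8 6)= (1 5 2)(4 8 6)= [0, 5, 1, 3, 8, 2, 4, 7, 6]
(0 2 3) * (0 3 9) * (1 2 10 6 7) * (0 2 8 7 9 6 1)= (0 10 1 8 7)(2 6 9)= [10, 8, 6, 3, 4, 5, 9, 0, 7, 2, 1]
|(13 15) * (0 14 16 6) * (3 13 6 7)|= 8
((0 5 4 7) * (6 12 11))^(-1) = (0 7 4 5)(6 11 12)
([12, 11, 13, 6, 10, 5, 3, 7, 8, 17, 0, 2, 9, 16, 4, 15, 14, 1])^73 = [12, 11, 13, 6, 10, 5, 3, 7, 8, 17, 0, 2, 9, 16, 4, 15, 14, 1]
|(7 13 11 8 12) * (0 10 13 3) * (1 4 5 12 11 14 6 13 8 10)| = 21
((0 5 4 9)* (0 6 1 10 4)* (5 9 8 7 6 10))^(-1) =((0 9 10 4 8 7 6 1 5))^(-1) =(0 5 1 6 7 8 4 10 9)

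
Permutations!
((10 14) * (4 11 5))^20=(14)(4 5 11)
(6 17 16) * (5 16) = (5 16 6 17) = [0, 1, 2, 3, 4, 16, 17, 7, 8, 9, 10, 11, 12, 13, 14, 15, 6, 5]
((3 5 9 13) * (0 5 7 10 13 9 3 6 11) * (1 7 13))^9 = (0 13)(3 11)(5 6)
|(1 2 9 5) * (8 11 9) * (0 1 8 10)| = 4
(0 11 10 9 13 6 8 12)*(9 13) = (0 11 10 13 6 8 12) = [11, 1, 2, 3, 4, 5, 8, 7, 12, 9, 13, 10, 0, 6]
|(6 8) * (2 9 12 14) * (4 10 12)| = 6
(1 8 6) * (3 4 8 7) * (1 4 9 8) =[0, 7, 2, 9, 1, 5, 4, 3, 6, 8] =(1 7 3 9 8 6 4)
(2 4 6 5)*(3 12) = (2 4 6 5)(3 12) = [0, 1, 4, 12, 6, 2, 5, 7, 8, 9, 10, 11, 3]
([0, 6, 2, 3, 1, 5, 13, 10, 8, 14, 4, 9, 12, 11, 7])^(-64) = (1 4 10 7 14 9 11 13 6)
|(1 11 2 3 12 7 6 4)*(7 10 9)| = 10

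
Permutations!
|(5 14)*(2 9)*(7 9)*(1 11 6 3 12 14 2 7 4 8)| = |(1 11 6 3 12 14 5 2 4 8)(7 9)| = 10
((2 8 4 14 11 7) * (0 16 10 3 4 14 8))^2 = (0 10 4 14 7)(2 16 3 8 11)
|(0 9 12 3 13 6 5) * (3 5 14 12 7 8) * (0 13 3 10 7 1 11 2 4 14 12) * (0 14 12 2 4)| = 30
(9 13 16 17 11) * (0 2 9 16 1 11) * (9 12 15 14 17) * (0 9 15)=(0 2 12)(1 11 16 15 14 17 9 13)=[2, 11, 12, 3, 4, 5, 6, 7, 8, 13, 10, 16, 0, 1, 17, 14, 15, 9]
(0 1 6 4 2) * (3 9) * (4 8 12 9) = (0 1 6 8 12 9 3 4 2) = [1, 6, 0, 4, 2, 5, 8, 7, 12, 3, 10, 11, 9]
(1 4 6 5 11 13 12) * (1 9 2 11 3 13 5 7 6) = (1 4)(2 11 5 3 13 12 9)(6 7) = [0, 4, 11, 13, 1, 3, 7, 6, 8, 2, 10, 5, 9, 12]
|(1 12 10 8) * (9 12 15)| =6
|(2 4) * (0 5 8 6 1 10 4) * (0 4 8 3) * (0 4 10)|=|(0 5 3 4 2 10 8 6 1)|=9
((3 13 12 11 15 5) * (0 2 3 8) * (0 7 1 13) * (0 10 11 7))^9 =(0 2 3 10 11 15 5 8)(1 13 12 7)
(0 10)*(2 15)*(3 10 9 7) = (0 9 7 3 10)(2 15) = [9, 1, 15, 10, 4, 5, 6, 3, 8, 7, 0, 11, 12, 13, 14, 2]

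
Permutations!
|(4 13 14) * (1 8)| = 6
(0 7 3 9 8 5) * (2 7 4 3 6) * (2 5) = (0 4 3 9 8 2 7 6 5) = [4, 1, 7, 9, 3, 0, 5, 6, 2, 8]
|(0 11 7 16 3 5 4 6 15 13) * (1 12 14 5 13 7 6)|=|(0 11 6 15 7 16 3 13)(1 12 14 5 4)|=40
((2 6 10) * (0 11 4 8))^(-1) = (0 8 4 11)(2 10 6)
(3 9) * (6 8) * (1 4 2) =(1 4 2)(3 9)(6 8) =[0, 4, 1, 9, 2, 5, 8, 7, 6, 3]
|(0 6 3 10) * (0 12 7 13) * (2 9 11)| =|(0 6 3 10 12 7 13)(2 9 11)| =21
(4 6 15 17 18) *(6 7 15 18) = [0, 1, 2, 3, 7, 5, 18, 15, 8, 9, 10, 11, 12, 13, 14, 17, 16, 6, 4] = (4 7 15 17 6 18)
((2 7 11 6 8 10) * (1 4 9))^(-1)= (1 9 4)(2 10 8 6 11 7)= ((1 4 9)(2 7 11 6 8 10))^(-1)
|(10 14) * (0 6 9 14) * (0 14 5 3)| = |(0 6 9 5 3)(10 14)| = 10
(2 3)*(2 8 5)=(2 3 8 5)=[0, 1, 3, 8, 4, 2, 6, 7, 5]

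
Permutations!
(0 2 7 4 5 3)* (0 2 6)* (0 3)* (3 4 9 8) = (0 6 4 5)(2 7 9 8 3) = [6, 1, 7, 2, 5, 0, 4, 9, 3, 8]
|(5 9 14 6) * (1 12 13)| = 12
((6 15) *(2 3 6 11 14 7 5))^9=(2 3 6 15 11 14 7 5)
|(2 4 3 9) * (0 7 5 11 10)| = 20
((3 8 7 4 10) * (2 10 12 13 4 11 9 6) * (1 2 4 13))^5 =(13)(1 7 12 8 4 3 6 10 9 2 11)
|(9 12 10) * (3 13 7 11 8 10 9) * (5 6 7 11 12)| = |(3 13 11 8 10)(5 6 7 12 9)| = 5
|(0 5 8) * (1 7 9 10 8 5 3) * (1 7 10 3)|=12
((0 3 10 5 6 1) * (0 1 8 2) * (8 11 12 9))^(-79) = (0 3 10 5 6 11 12 9 8 2) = ((0 3 10 5 6 11 12 9 8 2))^(-79)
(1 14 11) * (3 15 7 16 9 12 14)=(1 3 15 7 16 9 12 14 11)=[0, 3, 2, 15, 4, 5, 6, 16, 8, 12, 10, 1, 14, 13, 11, 7, 9]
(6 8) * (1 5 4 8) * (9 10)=(1 5 4 8 6)(9 10)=[0, 5, 2, 3, 8, 4, 1, 7, 6, 10, 9]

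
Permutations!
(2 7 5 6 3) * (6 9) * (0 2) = (0 2 7 5 9 6 3) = [2, 1, 7, 0, 4, 9, 3, 5, 8, 6]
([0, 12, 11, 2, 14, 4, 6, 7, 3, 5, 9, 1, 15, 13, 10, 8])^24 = (1 8 11 15 2 12 3)(4 5 9 10 14)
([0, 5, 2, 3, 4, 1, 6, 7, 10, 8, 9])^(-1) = (1 5)(8 9 10)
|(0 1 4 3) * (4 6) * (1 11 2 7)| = |(0 11 2 7 1 6 4 3)| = 8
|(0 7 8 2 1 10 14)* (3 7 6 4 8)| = |(0 6 4 8 2 1 10 14)(3 7)| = 8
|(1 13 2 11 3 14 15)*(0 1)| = |(0 1 13 2 11 3 14 15)| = 8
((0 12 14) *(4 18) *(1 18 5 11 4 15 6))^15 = (1 6 15 18)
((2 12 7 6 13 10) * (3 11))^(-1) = (2 10 13 6 7 12)(3 11)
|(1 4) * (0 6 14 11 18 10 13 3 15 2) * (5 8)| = |(0 6 14 11 18 10 13 3 15 2)(1 4)(5 8)| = 10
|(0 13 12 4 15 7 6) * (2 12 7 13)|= 8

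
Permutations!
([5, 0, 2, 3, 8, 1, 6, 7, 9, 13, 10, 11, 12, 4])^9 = [0, 1, 2, 3, 8, 5, 6, 7, 9, 13, 10, 11, 12, 4]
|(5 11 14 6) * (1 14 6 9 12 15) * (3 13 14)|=|(1 3 13 14 9 12 15)(5 11 6)|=21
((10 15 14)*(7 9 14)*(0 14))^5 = (0 9 7 15 10 14)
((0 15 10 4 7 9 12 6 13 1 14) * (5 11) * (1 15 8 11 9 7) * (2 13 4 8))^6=(0 11 1 10 6 13 9)(2 5 14 8 4 15 12)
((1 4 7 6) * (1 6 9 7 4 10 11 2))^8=(11)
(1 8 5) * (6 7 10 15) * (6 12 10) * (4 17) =[0, 8, 2, 3, 17, 1, 7, 6, 5, 9, 15, 11, 10, 13, 14, 12, 16, 4] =(1 8 5)(4 17)(6 7)(10 15 12)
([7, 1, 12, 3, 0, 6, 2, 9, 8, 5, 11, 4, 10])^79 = [4, 1, 6, 3, 11, 9, 5, 0, 8, 7, 12, 10, 2]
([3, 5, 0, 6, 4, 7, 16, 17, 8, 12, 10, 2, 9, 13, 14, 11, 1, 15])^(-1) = [2, 16, 11, 0, 4, 1, 3, 5, 8, 12, 10, 15, 9, 13, 14, 17, 6, 7]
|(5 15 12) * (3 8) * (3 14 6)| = 12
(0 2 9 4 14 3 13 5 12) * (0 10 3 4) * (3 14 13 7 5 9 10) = (0 2 10 14 4 13 9)(3 7 5 12) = [2, 1, 10, 7, 13, 12, 6, 5, 8, 0, 14, 11, 3, 9, 4]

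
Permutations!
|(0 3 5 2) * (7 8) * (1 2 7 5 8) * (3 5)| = 10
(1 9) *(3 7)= (1 9)(3 7)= [0, 9, 2, 7, 4, 5, 6, 3, 8, 1]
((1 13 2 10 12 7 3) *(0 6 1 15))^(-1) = ((0 6 1 13 2 10 12 7 3 15))^(-1) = (0 15 3 7 12 10 2 13 1 6)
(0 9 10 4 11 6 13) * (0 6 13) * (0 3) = (0 9 10 4 11 13 6 3) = [9, 1, 2, 0, 11, 5, 3, 7, 8, 10, 4, 13, 12, 6]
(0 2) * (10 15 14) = [2, 1, 0, 3, 4, 5, 6, 7, 8, 9, 15, 11, 12, 13, 10, 14] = (0 2)(10 15 14)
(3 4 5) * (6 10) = (3 4 5)(6 10) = [0, 1, 2, 4, 5, 3, 10, 7, 8, 9, 6]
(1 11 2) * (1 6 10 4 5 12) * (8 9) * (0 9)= (0 9 8)(1 11 2 6 10 4 5 12)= [9, 11, 6, 3, 5, 12, 10, 7, 0, 8, 4, 2, 1]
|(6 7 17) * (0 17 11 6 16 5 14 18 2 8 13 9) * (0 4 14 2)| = |(0 17 16 5 2 8 13 9 4 14 18)(6 7 11)| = 33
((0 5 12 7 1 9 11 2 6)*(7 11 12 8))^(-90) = ((0 5 8 7 1 9 12 11 2 6))^(-90) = (12)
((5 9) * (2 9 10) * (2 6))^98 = ((2 9 5 10 6))^98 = (2 10 9 6 5)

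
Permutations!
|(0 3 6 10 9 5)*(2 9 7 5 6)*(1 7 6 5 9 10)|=9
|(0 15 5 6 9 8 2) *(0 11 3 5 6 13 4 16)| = |(0 15 6 9 8 2 11 3 5 13 4 16)| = 12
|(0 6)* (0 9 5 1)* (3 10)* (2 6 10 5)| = |(0 10 3 5 1)(2 6 9)| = 15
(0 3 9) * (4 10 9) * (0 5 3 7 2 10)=(0 7 2 10 9 5 3 4)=[7, 1, 10, 4, 0, 3, 6, 2, 8, 5, 9]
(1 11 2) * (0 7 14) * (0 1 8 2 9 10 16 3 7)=(1 11 9 10 16 3 7 14)(2 8)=[0, 11, 8, 7, 4, 5, 6, 14, 2, 10, 16, 9, 12, 13, 1, 15, 3]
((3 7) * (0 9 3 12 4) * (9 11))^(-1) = ((0 11 9 3 7 12 4))^(-1) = (0 4 12 7 3 9 11)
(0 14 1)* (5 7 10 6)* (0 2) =(0 14 1 2)(5 7 10 6) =[14, 2, 0, 3, 4, 7, 5, 10, 8, 9, 6, 11, 12, 13, 1]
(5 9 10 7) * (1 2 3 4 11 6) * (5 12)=[0, 2, 3, 4, 11, 9, 1, 12, 8, 10, 7, 6, 5]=(1 2 3 4 11 6)(5 9 10 7 12)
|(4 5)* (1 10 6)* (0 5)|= 3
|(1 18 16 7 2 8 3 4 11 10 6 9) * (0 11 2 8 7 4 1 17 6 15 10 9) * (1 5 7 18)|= 20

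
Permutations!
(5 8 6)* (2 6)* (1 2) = [0, 2, 6, 3, 4, 8, 5, 7, 1] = (1 2 6 5 8)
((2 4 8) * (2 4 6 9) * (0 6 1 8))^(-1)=((0 6 9 2 1 8 4))^(-1)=(0 4 8 1 2 9 6)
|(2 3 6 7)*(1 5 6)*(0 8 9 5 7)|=|(0 8 9 5 6)(1 7 2 3)|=20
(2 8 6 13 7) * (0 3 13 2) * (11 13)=(0 3 11 13 7)(2 8 6)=[3, 1, 8, 11, 4, 5, 2, 0, 6, 9, 10, 13, 12, 7]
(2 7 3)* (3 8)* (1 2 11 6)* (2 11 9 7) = [0, 11, 2, 9, 4, 5, 1, 8, 3, 7, 10, 6] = (1 11 6)(3 9 7 8)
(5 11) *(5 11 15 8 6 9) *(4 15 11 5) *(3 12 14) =(3 12 14)(4 15 8 6 9)(5 11) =[0, 1, 2, 12, 15, 11, 9, 7, 6, 4, 10, 5, 14, 13, 3, 8]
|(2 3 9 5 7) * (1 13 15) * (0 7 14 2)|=|(0 7)(1 13 15)(2 3 9 5 14)|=30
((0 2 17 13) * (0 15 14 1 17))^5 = (17)(0 2)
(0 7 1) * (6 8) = (0 7 1)(6 8) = [7, 0, 2, 3, 4, 5, 8, 1, 6]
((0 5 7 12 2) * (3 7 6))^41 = ((0 5 6 3 7 12 2))^41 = (0 2 12 7 3 6 5)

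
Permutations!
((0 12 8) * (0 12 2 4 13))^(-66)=((0 2 4 13)(8 12))^(-66)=(0 4)(2 13)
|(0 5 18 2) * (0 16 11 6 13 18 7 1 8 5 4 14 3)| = 12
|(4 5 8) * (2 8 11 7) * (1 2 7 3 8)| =10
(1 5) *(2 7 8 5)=(1 2 7 8 5)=[0, 2, 7, 3, 4, 1, 6, 8, 5]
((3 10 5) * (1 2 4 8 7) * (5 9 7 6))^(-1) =(1 7 9 10 3 5 6 8 4 2)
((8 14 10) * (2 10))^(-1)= (2 14 8 10)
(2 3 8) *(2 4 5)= [0, 1, 3, 8, 5, 2, 6, 7, 4]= (2 3 8 4 5)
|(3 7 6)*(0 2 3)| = 5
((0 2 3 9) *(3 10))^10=((0 2 10 3 9))^10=(10)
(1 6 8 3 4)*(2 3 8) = (8)(1 6 2 3 4) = [0, 6, 3, 4, 1, 5, 2, 7, 8]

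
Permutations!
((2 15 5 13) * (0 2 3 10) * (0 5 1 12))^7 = (0 15 12 2 1)(3 13 5 10)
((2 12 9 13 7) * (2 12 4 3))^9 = (7 12 9 13)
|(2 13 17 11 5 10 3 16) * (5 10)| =7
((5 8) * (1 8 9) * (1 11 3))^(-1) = ((1 8 5 9 11 3))^(-1) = (1 3 11 9 5 8)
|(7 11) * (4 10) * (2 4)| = 6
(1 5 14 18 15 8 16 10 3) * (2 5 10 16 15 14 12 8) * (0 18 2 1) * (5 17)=(0 18 14 2 17 5 12 8 15 1 10 3)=[18, 10, 17, 0, 4, 12, 6, 7, 15, 9, 3, 11, 8, 13, 2, 1, 16, 5, 14]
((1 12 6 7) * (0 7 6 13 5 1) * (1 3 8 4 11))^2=(1 13 3 4)(5 8 11 12)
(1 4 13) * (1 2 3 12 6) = (1 4 13 2 3 12 6) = [0, 4, 3, 12, 13, 5, 1, 7, 8, 9, 10, 11, 6, 2]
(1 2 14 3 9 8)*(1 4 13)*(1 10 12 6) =[0, 2, 14, 9, 13, 5, 1, 7, 4, 8, 12, 11, 6, 10, 3] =(1 2 14 3 9 8 4 13 10 12 6)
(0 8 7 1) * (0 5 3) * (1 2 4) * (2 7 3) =(0 8 3)(1 5 2 4) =[8, 5, 4, 0, 1, 2, 6, 7, 3]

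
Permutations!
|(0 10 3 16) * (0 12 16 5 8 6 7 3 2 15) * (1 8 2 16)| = |(0 10 16 12 1 8 6 7 3 5 2 15)| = 12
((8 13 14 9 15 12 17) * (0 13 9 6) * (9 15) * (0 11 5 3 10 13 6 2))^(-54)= (8 12)(15 17)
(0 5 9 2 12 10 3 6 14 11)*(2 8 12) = (0 5 9 8 12 10 3 6 14 11) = [5, 1, 2, 6, 4, 9, 14, 7, 12, 8, 3, 0, 10, 13, 11]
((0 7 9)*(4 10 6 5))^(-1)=((0 7 9)(4 10 6 5))^(-1)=(0 9 7)(4 5 6 10)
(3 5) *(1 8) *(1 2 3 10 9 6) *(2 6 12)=(1 8 6)(2 3 5 10 9 12)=[0, 8, 3, 5, 4, 10, 1, 7, 6, 12, 9, 11, 2]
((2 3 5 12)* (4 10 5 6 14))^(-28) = (2 4)(3 10)(5 6)(12 14)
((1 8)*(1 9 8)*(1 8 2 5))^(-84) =(1 8 9 2 5)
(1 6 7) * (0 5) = (0 5)(1 6 7) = [5, 6, 2, 3, 4, 0, 7, 1]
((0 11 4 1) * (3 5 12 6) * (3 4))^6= (0 4 12 3)(1 6 5 11)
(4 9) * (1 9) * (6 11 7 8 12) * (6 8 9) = (1 6 11 7 9 4)(8 12) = [0, 6, 2, 3, 1, 5, 11, 9, 12, 4, 10, 7, 8]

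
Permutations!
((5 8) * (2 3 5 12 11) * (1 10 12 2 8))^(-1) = (1 5 3 2 8 11 12 10) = ((1 10 12 11 8 2 3 5))^(-1)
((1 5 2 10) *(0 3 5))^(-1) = (0 1 10 2 5 3) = ((0 3 5 2 10 1))^(-1)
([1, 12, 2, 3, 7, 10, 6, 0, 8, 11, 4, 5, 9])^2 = [12, 9, 2, 3, 0, 4, 6, 1, 8, 5, 7, 10, 11]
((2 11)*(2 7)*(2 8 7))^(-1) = ((2 11)(7 8))^(-1) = (2 11)(7 8)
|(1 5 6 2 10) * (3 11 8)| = 15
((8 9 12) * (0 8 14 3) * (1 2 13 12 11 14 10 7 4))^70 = ((0 8 9 11 14 3)(1 2 13 12 10 7 4))^70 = (0 14 9)(3 11 8)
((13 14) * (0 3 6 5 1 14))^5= ((0 3 6 5 1 14 13))^5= (0 14 5 3 13 1 6)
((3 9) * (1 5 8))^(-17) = (1 5 8)(3 9)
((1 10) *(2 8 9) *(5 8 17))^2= (2 5 9 17 8)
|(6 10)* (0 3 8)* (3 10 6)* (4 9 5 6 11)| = 20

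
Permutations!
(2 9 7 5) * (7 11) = (2 9 11 7 5) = [0, 1, 9, 3, 4, 2, 6, 5, 8, 11, 10, 7]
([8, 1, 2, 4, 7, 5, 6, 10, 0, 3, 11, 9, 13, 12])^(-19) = [8, 1, 2, 9, 3, 5, 6, 4, 0, 11, 7, 10, 13, 12]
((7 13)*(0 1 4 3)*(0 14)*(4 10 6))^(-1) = ((0 1 10 6 4 3 14)(7 13))^(-1) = (0 14 3 4 6 10 1)(7 13)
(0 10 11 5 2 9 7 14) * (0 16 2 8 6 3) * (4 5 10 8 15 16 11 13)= (0 8 6 3)(2 9 7 14 11 10 13 4 5 15 16)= [8, 1, 9, 0, 5, 15, 3, 14, 6, 7, 13, 10, 12, 4, 11, 16, 2]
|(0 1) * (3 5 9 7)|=4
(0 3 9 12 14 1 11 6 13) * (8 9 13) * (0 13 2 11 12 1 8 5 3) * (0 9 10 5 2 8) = (0 9 1 12 14)(2 11 6)(3 8 10 5) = [9, 12, 11, 8, 4, 3, 2, 7, 10, 1, 5, 6, 14, 13, 0]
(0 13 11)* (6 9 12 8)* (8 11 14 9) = (0 13 14 9 12 11)(6 8) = [13, 1, 2, 3, 4, 5, 8, 7, 6, 12, 10, 0, 11, 14, 9]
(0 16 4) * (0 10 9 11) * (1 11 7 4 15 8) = (0 16 15 8 1 11)(4 10 9 7) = [16, 11, 2, 3, 10, 5, 6, 4, 1, 7, 9, 0, 12, 13, 14, 8, 15]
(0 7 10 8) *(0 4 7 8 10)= (10)(0 8 4 7)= [8, 1, 2, 3, 7, 5, 6, 0, 4, 9, 10]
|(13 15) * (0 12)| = |(0 12)(13 15)| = 2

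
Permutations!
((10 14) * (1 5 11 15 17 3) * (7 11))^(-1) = ((1 5 7 11 15 17 3)(10 14))^(-1) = (1 3 17 15 11 7 5)(10 14)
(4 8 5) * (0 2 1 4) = [2, 4, 1, 3, 8, 0, 6, 7, 5] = (0 2 1 4 8 5)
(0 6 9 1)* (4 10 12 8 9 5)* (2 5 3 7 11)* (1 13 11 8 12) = (0 6 3 7 8 9 13 11 2 5 4 10 1) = [6, 0, 5, 7, 10, 4, 3, 8, 9, 13, 1, 2, 12, 11]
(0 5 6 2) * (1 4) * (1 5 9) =(0 9 1 4 5 6 2) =[9, 4, 0, 3, 5, 6, 2, 7, 8, 1]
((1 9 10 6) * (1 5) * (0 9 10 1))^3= ((0 9 1 10 6 5))^3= (0 10)(1 5)(6 9)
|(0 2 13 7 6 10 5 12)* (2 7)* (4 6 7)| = |(0 4 6 10 5 12)(2 13)| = 6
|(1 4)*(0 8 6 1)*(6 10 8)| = 4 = |(0 6 1 4)(8 10)|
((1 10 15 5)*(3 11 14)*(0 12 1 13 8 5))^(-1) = ((0 12 1 10 15)(3 11 14)(5 13 8))^(-1) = (0 15 10 1 12)(3 14 11)(5 8 13)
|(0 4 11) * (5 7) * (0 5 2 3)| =7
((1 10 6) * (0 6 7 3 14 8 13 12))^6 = (0 14 1 13 7)(3 6 8 10 12)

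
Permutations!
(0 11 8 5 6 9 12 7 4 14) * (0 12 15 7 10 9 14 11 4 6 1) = (0 4 11 8 5 1)(6 14 12 10 9 15 7) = [4, 0, 2, 3, 11, 1, 14, 6, 5, 15, 9, 8, 10, 13, 12, 7]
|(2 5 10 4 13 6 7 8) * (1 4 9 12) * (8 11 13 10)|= |(1 4 10 9 12)(2 5 8)(6 7 11 13)|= 60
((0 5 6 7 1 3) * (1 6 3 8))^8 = ((0 5 3)(1 8)(6 7))^8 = (8)(0 3 5)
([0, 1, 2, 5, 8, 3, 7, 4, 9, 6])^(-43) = (3 5)(4 9 7 8 6)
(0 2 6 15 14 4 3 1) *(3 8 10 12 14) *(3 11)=(0 2 6 15 11 3 1)(4 8 10 12 14)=[2, 0, 6, 1, 8, 5, 15, 7, 10, 9, 12, 3, 14, 13, 4, 11]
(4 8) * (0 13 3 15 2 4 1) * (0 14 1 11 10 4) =(0 13 3 15 2)(1 14)(4 8 11 10) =[13, 14, 0, 15, 8, 5, 6, 7, 11, 9, 4, 10, 12, 3, 1, 2]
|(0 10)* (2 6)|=2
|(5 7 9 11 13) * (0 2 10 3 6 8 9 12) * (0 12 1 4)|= 13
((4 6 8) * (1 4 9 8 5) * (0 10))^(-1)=((0 10)(1 4 6 5)(8 9))^(-1)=(0 10)(1 5 6 4)(8 9)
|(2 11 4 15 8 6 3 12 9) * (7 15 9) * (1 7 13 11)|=12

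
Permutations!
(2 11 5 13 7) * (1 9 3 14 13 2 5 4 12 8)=(1 9 3 14 13 7 5 2 11 4 12 8)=[0, 9, 11, 14, 12, 2, 6, 5, 1, 3, 10, 4, 8, 7, 13]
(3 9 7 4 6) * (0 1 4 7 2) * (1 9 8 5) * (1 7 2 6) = (0 9 6 3 8 5 7 2)(1 4) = [9, 4, 0, 8, 1, 7, 3, 2, 5, 6]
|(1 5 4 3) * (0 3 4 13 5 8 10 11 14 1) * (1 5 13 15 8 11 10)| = |(0 3)(1 11 14 5 15 8)| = 6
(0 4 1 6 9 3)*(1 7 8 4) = (0 1 6 9 3)(4 7 8) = [1, 6, 2, 0, 7, 5, 9, 8, 4, 3]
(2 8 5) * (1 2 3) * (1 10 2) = (2 8 5 3 10) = [0, 1, 8, 10, 4, 3, 6, 7, 5, 9, 2]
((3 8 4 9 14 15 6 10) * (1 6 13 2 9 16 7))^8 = (16)(2 15 9 13 14)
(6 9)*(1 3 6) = [0, 3, 2, 6, 4, 5, 9, 7, 8, 1] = (1 3 6 9)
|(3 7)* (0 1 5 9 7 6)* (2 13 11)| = 21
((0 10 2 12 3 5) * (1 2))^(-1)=(0 5 3 12 2 1 10)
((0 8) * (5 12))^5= (0 8)(5 12)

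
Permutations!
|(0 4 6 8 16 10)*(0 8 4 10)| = |(0 10 8 16)(4 6)| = 4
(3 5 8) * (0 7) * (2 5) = [7, 1, 5, 2, 4, 8, 6, 0, 3] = (0 7)(2 5 8 3)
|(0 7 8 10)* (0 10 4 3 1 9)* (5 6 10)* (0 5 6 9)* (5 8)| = |(0 7 5 9 8 4 3 1)(6 10)| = 8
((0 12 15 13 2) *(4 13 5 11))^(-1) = (0 2 13 4 11 5 15 12)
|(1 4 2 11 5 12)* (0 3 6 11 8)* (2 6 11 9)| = |(0 3 11 5 12 1 4 6 9 2 8)| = 11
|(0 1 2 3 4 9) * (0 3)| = |(0 1 2)(3 4 9)| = 3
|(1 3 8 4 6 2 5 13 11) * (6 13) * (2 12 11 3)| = |(1 2 5 6 12 11)(3 8 4 13)| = 12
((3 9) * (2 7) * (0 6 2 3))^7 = ((0 6 2 7 3 9))^7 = (0 6 2 7 3 9)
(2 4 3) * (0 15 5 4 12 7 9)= [15, 1, 12, 2, 3, 4, 6, 9, 8, 0, 10, 11, 7, 13, 14, 5]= (0 15 5 4 3 2 12 7 9)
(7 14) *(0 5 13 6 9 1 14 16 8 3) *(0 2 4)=(0 5 13 6 9 1 14 7 16 8 3 2 4)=[5, 14, 4, 2, 0, 13, 9, 16, 3, 1, 10, 11, 12, 6, 7, 15, 8]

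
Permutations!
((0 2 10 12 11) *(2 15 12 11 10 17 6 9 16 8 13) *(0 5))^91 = ((0 15 12 10 11 5)(2 17 6 9 16 8 13))^91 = (17)(0 15 12 10 11 5)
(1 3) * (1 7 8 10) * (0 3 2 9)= [3, 2, 9, 7, 4, 5, 6, 8, 10, 0, 1]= (0 3 7 8 10 1 2 9)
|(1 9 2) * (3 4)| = |(1 9 2)(3 4)| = 6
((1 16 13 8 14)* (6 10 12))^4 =((1 16 13 8 14)(6 10 12))^4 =(1 14 8 13 16)(6 10 12)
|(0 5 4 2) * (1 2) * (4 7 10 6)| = |(0 5 7 10 6 4 1 2)| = 8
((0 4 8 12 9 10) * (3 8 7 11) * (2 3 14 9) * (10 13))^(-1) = (0 10 13 9 14 11 7 4)(2 12 8 3)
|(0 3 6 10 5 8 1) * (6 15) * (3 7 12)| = 10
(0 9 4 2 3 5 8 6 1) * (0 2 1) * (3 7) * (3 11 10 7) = (0 9 4 1 2 3 5 8 6)(7 11 10) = [9, 2, 3, 5, 1, 8, 0, 11, 6, 4, 7, 10]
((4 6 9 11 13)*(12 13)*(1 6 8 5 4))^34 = ((1 6 9 11 12 13)(4 8 5))^34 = (1 12 9)(4 8 5)(6 13 11)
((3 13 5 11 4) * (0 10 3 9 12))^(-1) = (0 12 9 4 11 5 13 3 10)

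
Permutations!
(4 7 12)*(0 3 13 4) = [3, 1, 2, 13, 7, 5, 6, 12, 8, 9, 10, 11, 0, 4] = (0 3 13 4 7 12)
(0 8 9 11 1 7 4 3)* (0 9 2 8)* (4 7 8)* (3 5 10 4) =(1 8 2 3 9 11)(4 5 10) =[0, 8, 3, 9, 5, 10, 6, 7, 2, 11, 4, 1]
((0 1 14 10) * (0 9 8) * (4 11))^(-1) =((0 1 14 10 9 8)(4 11))^(-1) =(0 8 9 10 14 1)(4 11)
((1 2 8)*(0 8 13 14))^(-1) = (0 14 13 2 1 8)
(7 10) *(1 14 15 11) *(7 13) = (1 14 15 11)(7 10 13) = [0, 14, 2, 3, 4, 5, 6, 10, 8, 9, 13, 1, 12, 7, 15, 11]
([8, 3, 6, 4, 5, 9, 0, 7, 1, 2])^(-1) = [6, 8, 9, 1, 3, 4, 2, 7, 0, 5]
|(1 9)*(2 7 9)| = 4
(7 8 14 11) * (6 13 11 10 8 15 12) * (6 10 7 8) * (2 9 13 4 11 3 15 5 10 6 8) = (2 9 13 3 15 12 6 4 11)(5 10 8 14 7) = [0, 1, 9, 15, 11, 10, 4, 5, 14, 13, 8, 2, 6, 3, 7, 12]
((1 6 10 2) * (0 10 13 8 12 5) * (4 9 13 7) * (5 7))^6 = (13)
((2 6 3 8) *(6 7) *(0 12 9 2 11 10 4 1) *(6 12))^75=(0 8 4 6 11 1 3 10)(2 9 12 7)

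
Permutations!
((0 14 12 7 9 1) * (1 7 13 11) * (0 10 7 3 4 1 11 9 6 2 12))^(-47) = ((0 14)(1 10 7 6 2 12 13 9 3 4))^(-47) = (0 14)(1 6 13 4 7 12 3 10 2 9)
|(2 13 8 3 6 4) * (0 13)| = 7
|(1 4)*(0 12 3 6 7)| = 10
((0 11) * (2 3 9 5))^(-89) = (0 11)(2 5 9 3)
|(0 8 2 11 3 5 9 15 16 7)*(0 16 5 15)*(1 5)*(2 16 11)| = |(0 8 16 7 11 3 15 1 5 9)| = 10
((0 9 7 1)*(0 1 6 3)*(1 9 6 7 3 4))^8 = ((0 6 4 1 9 3))^8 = (0 4 9)(1 3 6)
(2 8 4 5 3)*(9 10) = (2 8 4 5 3)(9 10) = [0, 1, 8, 2, 5, 3, 6, 7, 4, 10, 9]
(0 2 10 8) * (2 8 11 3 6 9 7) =[8, 1, 10, 6, 4, 5, 9, 2, 0, 7, 11, 3] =(0 8)(2 10 11 3 6 9 7)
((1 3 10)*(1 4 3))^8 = ((3 10 4))^8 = (3 4 10)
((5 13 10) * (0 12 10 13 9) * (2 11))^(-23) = (13)(0 10 9 12 5)(2 11)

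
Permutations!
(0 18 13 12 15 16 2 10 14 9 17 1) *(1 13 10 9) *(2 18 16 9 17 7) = (0 16 18 10 14 1)(2 17 13 12 15 9 7) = [16, 0, 17, 3, 4, 5, 6, 2, 8, 7, 14, 11, 15, 12, 1, 9, 18, 13, 10]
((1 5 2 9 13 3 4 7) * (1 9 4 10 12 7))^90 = (13)(1 2)(4 5)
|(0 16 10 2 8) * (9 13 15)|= 15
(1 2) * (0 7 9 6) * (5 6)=[7, 2, 1, 3, 4, 6, 0, 9, 8, 5]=(0 7 9 5 6)(1 2)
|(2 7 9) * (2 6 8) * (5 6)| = 6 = |(2 7 9 5 6 8)|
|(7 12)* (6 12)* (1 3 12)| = 5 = |(1 3 12 7 6)|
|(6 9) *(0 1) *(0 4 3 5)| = 10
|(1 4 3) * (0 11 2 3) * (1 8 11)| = |(0 1 4)(2 3 8 11)| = 12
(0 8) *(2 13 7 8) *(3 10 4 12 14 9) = (0 2 13 7 8)(3 10 4 12 14 9) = [2, 1, 13, 10, 12, 5, 6, 8, 0, 3, 4, 11, 14, 7, 9]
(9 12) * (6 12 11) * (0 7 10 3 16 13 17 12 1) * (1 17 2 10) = (0 7 1)(2 10 3 16 13)(6 17 12 9 11) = [7, 0, 10, 16, 4, 5, 17, 1, 8, 11, 3, 6, 9, 2, 14, 15, 13, 12]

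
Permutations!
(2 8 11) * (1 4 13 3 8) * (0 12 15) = [12, 4, 1, 8, 13, 5, 6, 7, 11, 9, 10, 2, 15, 3, 14, 0] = (0 12 15)(1 4 13 3 8 11 2)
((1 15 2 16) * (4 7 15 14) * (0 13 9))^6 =(1 16 2 15 7 4 14)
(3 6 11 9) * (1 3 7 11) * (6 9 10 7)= (1 3 9 6)(7 11 10)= [0, 3, 2, 9, 4, 5, 1, 11, 8, 6, 7, 10]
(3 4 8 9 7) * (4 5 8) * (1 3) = (1 3 5 8 9 7) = [0, 3, 2, 5, 4, 8, 6, 1, 9, 7]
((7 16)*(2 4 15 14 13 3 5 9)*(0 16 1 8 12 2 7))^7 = (0 16)(1 13 12 5 4 7 14 8 3 2 9 15)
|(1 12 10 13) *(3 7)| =|(1 12 10 13)(3 7)| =4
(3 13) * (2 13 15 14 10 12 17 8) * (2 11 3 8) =(2 13 8 11 3 15 14 10 12 17) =[0, 1, 13, 15, 4, 5, 6, 7, 11, 9, 12, 3, 17, 8, 10, 14, 16, 2]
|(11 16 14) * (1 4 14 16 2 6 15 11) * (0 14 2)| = 8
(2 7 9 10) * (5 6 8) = [0, 1, 7, 3, 4, 6, 8, 9, 5, 10, 2] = (2 7 9 10)(5 6 8)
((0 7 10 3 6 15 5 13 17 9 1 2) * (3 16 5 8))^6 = ((0 7 10 16 5 13 17 9 1 2)(3 6 15 8))^6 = (0 17 10 1 5)(2 13 7 9 16)(3 15)(6 8)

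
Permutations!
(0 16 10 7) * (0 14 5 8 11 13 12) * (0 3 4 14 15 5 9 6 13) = (0 16 10 7 15 5 8 11)(3 4 14 9 6 13 12) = [16, 1, 2, 4, 14, 8, 13, 15, 11, 6, 7, 0, 3, 12, 9, 5, 10]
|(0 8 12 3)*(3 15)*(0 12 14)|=|(0 8 14)(3 12 15)|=3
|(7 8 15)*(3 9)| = |(3 9)(7 8 15)| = 6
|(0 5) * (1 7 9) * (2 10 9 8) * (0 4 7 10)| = 6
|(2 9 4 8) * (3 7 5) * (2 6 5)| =|(2 9 4 8 6 5 3 7)| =8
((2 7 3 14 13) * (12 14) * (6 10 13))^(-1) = ((2 7 3 12 14 6 10 13))^(-1) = (2 13 10 6 14 12 3 7)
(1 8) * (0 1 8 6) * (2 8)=(0 1 6)(2 8)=[1, 6, 8, 3, 4, 5, 0, 7, 2]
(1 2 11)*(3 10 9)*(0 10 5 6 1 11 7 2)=(11)(0 10 9 3 5 6 1)(2 7)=[10, 0, 7, 5, 4, 6, 1, 2, 8, 3, 9, 11]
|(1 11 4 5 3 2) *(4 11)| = |(11)(1 4 5 3 2)| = 5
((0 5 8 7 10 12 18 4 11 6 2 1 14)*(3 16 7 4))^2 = ((0 5 8 4 11 6 2 1 14)(3 16 7 10 12 18))^2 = (0 8 11 2 14 5 4 6 1)(3 7 12)(10 18 16)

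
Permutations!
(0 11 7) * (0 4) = (0 11 7 4) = [11, 1, 2, 3, 0, 5, 6, 4, 8, 9, 10, 7]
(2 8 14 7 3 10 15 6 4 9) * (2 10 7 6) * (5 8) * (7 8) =(2 5 7 3 8 14 6 4 9 10 15) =[0, 1, 5, 8, 9, 7, 4, 3, 14, 10, 15, 11, 12, 13, 6, 2]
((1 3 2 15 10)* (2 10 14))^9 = (15)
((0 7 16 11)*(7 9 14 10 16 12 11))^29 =(0 7 14 11 16 9 12 10)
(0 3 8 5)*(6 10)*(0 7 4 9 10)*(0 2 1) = (0 3 8 5 7 4 9 10 6 2 1) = [3, 0, 1, 8, 9, 7, 2, 4, 5, 10, 6]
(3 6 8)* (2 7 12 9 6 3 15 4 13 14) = (2 7 12 9 6 8 15 4 13 14) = [0, 1, 7, 3, 13, 5, 8, 12, 15, 6, 10, 11, 9, 14, 2, 4]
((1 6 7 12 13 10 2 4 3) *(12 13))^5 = (1 2 7 3 10 6 4 13)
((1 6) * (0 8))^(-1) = ((0 8)(1 6))^(-1) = (0 8)(1 6)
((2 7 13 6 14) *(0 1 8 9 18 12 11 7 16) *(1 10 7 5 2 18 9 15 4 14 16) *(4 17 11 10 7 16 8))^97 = (0 14 11 13 12 2 8 16 4 17 7 18 5 6 10 1 15)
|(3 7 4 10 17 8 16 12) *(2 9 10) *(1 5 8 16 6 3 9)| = |(1 5 8 6 3 7 4 2)(9 10 17 16 12)| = 40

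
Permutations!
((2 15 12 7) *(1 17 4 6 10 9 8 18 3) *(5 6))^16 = ((1 17 4 5 6 10 9 8 18 3)(2 15 12 7))^16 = (1 9 4 18 6)(3 10 17 8 5)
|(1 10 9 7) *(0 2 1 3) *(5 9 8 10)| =14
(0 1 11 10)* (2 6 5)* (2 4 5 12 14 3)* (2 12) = (0 1 11 10)(2 6)(3 12 14)(4 5) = [1, 11, 6, 12, 5, 4, 2, 7, 8, 9, 0, 10, 14, 13, 3]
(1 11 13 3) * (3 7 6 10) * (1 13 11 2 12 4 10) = (1 2 12 4 10 3 13 7 6) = [0, 2, 12, 13, 10, 5, 1, 6, 8, 9, 3, 11, 4, 7]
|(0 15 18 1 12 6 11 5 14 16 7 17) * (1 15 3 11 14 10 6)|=10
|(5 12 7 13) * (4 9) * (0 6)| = |(0 6)(4 9)(5 12 7 13)| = 4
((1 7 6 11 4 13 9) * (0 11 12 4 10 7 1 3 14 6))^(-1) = ((0 11 10 7)(3 14 6 12 4 13 9))^(-1) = (0 7 10 11)(3 9 13 4 12 6 14)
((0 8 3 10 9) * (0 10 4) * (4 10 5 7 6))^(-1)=(0 4 6 7 5 9 10 3 8)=((0 8 3 10 9 5 7 6 4))^(-1)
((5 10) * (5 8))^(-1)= ((5 10 8))^(-1)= (5 8 10)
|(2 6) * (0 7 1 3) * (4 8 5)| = |(0 7 1 3)(2 6)(4 8 5)| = 12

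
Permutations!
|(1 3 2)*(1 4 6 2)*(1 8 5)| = |(1 3 8 5)(2 4 6)| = 12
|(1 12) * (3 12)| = |(1 3 12)| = 3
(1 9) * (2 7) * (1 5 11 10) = (1 9 5 11 10)(2 7) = [0, 9, 7, 3, 4, 11, 6, 2, 8, 5, 1, 10]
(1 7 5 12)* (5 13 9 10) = (1 7 13 9 10 5 12) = [0, 7, 2, 3, 4, 12, 6, 13, 8, 10, 5, 11, 1, 9]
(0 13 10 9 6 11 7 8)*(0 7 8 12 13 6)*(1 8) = (0 6 11 1 8 7 12 13 10 9) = [6, 8, 2, 3, 4, 5, 11, 12, 7, 0, 9, 1, 13, 10]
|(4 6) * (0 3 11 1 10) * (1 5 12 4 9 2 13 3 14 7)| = 45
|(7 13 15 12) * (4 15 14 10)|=|(4 15 12 7 13 14 10)|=7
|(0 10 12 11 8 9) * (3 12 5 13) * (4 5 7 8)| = 30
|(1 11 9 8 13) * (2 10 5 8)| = 8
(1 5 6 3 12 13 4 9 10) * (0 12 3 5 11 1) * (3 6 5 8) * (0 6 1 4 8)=(0 12 13 8 3 1 11 4 9 10 6)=[12, 11, 2, 1, 9, 5, 0, 7, 3, 10, 6, 4, 13, 8]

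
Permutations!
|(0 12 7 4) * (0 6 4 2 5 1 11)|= |(0 12 7 2 5 1 11)(4 6)|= 14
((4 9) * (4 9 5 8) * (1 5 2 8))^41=(9)(1 5)(2 4 8)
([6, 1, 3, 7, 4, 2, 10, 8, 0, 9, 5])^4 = [2, 1, 0, 6, 4, 8, 3, 10, 5, 9, 7]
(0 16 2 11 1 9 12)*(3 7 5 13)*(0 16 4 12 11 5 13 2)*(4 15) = (0 15 4 12 16)(1 9 11)(2 5)(3 7 13) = [15, 9, 5, 7, 12, 2, 6, 13, 8, 11, 10, 1, 16, 3, 14, 4, 0]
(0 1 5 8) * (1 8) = (0 8)(1 5) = [8, 5, 2, 3, 4, 1, 6, 7, 0]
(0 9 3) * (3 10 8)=(0 9 10 8 3)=[9, 1, 2, 0, 4, 5, 6, 7, 3, 10, 8]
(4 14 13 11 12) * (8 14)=(4 8 14 13 11 12)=[0, 1, 2, 3, 8, 5, 6, 7, 14, 9, 10, 12, 4, 11, 13]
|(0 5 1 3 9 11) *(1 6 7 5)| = |(0 1 3 9 11)(5 6 7)| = 15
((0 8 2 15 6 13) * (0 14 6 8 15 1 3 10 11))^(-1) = ((0 15 8 2 1 3 10 11)(6 13 14))^(-1) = (0 11 10 3 1 2 8 15)(6 14 13)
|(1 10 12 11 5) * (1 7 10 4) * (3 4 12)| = 8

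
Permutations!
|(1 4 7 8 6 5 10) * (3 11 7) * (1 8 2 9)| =|(1 4 3 11 7 2 9)(5 10 8 6)| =28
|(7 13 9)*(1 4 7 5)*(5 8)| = 7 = |(1 4 7 13 9 8 5)|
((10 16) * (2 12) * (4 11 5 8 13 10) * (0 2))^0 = (16)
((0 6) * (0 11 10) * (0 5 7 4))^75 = (0 7 10 6 4 5 11)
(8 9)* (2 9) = (2 9 8) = [0, 1, 9, 3, 4, 5, 6, 7, 2, 8]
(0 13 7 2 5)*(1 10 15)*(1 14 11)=(0 13 7 2 5)(1 10 15 14 11)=[13, 10, 5, 3, 4, 0, 6, 2, 8, 9, 15, 1, 12, 7, 11, 14]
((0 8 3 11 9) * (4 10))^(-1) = (0 9 11 3 8)(4 10)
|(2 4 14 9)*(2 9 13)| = |(2 4 14 13)| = 4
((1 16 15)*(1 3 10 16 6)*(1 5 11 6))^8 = ((3 10 16 15)(5 11 6))^8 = (16)(5 6 11)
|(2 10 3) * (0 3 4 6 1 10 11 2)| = |(0 3)(1 10 4 6)(2 11)| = 4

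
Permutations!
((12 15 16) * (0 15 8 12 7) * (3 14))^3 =(0 7 16 15)(3 14)(8 12)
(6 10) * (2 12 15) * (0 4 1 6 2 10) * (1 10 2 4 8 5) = (0 8 5 1 6)(2 12 15)(4 10) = [8, 6, 12, 3, 10, 1, 0, 7, 5, 9, 4, 11, 15, 13, 14, 2]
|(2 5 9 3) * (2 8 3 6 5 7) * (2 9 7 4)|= 4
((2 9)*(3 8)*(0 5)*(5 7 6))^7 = (0 5 6 7)(2 9)(3 8)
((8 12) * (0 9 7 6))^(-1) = (0 6 7 9)(8 12)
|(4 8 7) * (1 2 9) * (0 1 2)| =|(0 1)(2 9)(4 8 7)| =6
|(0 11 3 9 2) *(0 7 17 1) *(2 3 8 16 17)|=|(0 11 8 16 17 1)(2 7)(3 9)|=6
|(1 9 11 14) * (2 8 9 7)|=|(1 7 2 8 9 11 14)|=7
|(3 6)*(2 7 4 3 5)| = |(2 7 4 3 6 5)| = 6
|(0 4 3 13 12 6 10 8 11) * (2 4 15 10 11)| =|(0 15 10 8 2 4 3 13 12 6 11)| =11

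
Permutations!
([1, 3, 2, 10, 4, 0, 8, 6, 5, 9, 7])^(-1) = (0 5 8 6 7 10 3 1)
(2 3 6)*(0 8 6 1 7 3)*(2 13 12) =(0 8 6 13 12 2)(1 7 3) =[8, 7, 0, 1, 4, 5, 13, 3, 6, 9, 10, 11, 2, 12]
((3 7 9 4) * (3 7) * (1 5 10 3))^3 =(1 3 10 5)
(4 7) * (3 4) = (3 4 7) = [0, 1, 2, 4, 7, 5, 6, 3]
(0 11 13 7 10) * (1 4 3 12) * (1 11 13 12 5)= (0 13 7 10)(1 4 3 5)(11 12)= [13, 4, 2, 5, 3, 1, 6, 10, 8, 9, 0, 12, 11, 7]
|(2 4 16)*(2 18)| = 4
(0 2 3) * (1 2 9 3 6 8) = (0 9 3)(1 2 6 8) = [9, 2, 6, 0, 4, 5, 8, 7, 1, 3]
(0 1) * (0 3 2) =(0 1 3 2) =[1, 3, 0, 2]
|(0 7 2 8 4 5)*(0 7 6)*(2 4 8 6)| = |(8)(0 2 6)(4 5 7)| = 3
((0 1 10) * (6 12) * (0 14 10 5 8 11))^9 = ((0 1 5 8 11)(6 12)(10 14))^9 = (0 11 8 5 1)(6 12)(10 14)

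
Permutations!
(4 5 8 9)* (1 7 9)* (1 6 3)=(1 7 9 4 5 8 6 3)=[0, 7, 2, 1, 5, 8, 3, 9, 6, 4]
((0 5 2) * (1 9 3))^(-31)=(0 2 5)(1 3 9)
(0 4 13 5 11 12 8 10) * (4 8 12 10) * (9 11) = (0 8 4 13 5 9 11 10) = [8, 1, 2, 3, 13, 9, 6, 7, 4, 11, 0, 10, 12, 5]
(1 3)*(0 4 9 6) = (0 4 9 6)(1 3) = [4, 3, 2, 1, 9, 5, 0, 7, 8, 6]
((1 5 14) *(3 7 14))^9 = ((1 5 3 7 14))^9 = (1 14 7 3 5)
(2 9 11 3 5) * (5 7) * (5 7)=(2 9 11 3 5)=[0, 1, 9, 5, 4, 2, 6, 7, 8, 11, 10, 3]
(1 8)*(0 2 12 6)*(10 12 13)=(0 2 13 10 12 6)(1 8)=[2, 8, 13, 3, 4, 5, 0, 7, 1, 9, 12, 11, 6, 10]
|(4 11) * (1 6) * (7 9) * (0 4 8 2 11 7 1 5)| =21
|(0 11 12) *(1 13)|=|(0 11 12)(1 13)|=6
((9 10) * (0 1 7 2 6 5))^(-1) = ((0 1 7 2 6 5)(9 10))^(-1) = (0 5 6 2 7 1)(9 10)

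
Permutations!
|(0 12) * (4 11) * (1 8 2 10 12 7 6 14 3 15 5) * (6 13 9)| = |(0 7 13 9 6 14 3 15 5 1 8 2 10 12)(4 11)| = 14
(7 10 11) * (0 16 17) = (0 16 17)(7 10 11) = [16, 1, 2, 3, 4, 5, 6, 10, 8, 9, 11, 7, 12, 13, 14, 15, 17, 0]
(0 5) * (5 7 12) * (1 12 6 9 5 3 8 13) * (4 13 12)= (0 7 6 9 5)(1 4 13)(3 8 12)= [7, 4, 2, 8, 13, 0, 9, 6, 12, 5, 10, 11, 3, 1]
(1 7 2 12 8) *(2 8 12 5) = (12)(1 7 8)(2 5) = [0, 7, 5, 3, 4, 2, 6, 8, 1, 9, 10, 11, 12]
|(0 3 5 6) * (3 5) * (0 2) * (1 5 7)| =6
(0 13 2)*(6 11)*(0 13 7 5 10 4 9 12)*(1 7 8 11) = [8, 7, 13, 3, 9, 10, 1, 5, 11, 12, 4, 6, 0, 2] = (0 8 11 6 1 7 5 10 4 9 12)(2 13)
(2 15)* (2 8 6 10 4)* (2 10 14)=(2 15 8 6 14)(4 10)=[0, 1, 15, 3, 10, 5, 14, 7, 6, 9, 4, 11, 12, 13, 2, 8]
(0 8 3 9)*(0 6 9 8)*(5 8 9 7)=(3 9 6 7 5 8)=[0, 1, 2, 9, 4, 8, 7, 5, 3, 6]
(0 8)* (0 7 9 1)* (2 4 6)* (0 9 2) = (0 8 7 2 4 6)(1 9) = [8, 9, 4, 3, 6, 5, 0, 2, 7, 1]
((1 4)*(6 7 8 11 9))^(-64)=(6 7 8 11 9)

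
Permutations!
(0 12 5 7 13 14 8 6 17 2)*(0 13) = (0 12 5 7)(2 13 14 8 6 17) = [12, 1, 13, 3, 4, 7, 17, 0, 6, 9, 10, 11, 5, 14, 8, 15, 16, 2]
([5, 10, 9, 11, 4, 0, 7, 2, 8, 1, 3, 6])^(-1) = [5, 9, 7, 10, 4, 0, 11, 6, 8, 2, 1, 3]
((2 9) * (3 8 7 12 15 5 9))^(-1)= (2 9 5 15 12 7 8 3)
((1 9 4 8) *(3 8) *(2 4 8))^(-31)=(1 8 9)(2 3 4)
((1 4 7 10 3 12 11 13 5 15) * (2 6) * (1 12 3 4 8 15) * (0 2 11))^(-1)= ((0 2 6 11 13 5 1 8 15 12)(4 7 10))^(-1)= (0 12 15 8 1 5 13 11 6 2)(4 10 7)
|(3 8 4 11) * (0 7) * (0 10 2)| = 4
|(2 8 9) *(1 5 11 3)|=12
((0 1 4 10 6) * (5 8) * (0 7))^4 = (0 6 4)(1 7 10)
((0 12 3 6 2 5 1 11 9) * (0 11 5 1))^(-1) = (0 5 1 2 6 3 12)(9 11)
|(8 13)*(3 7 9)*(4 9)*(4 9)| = 6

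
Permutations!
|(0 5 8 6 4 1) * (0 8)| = 4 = |(0 5)(1 8 6 4)|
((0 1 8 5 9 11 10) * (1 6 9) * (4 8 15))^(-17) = ((0 6 9 11 10)(1 15 4 8 5))^(-17) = (0 11 6 10 9)(1 8 15 5 4)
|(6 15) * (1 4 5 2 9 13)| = 6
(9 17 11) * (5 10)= (5 10)(9 17 11)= [0, 1, 2, 3, 4, 10, 6, 7, 8, 17, 5, 9, 12, 13, 14, 15, 16, 11]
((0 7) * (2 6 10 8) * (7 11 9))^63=((0 11 9 7)(2 6 10 8))^63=(0 7 9 11)(2 8 10 6)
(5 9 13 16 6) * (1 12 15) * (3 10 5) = (1 12 15)(3 10 5 9 13 16 6) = [0, 12, 2, 10, 4, 9, 3, 7, 8, 13, 5, 11, 15, 16, 14, 1, 6]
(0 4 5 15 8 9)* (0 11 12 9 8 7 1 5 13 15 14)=(0 4 13 15 7 1 5 14)(9 11 12)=[4, 5, 2, 3, 13, 14, 6, 1, 8, 11, 10, 12, 9, 15, 0, 7]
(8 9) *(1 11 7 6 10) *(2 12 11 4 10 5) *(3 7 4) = (1 3 7 6 5 2 12 11 4 10)(8 9) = [0, 3, 12, 7, 10, 2, 5, 6, 9, 8, 1, 4, 11]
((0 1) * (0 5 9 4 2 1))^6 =((1 5 9 4 2))^6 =(1 5 9 4 2)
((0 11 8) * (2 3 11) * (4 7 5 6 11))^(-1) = (0 8 11 6 5 7 4 3 2)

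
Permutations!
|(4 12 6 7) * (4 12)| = |(6 7 12)| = 3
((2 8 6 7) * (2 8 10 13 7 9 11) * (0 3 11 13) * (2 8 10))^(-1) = (0 10 7 13 9 6 8 11 3)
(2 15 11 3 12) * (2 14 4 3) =[0, 1, 15, 12, 3, 5, 6, 7, 8, 9, 10, 2, 14, 13, 4, 11] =(2 15 11)(3 12 14 4)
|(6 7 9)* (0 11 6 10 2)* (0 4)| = |(0 11 6 7 9 10 2 4)| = 8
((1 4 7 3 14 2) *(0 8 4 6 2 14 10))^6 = (14)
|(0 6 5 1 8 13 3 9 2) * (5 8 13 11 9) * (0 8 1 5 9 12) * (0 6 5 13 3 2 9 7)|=|(0 5 13 2 8 11 12 6 1 3 7)|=11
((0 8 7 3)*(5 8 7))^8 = ((0 7 3)(5 8))^8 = (8)(0 3 7)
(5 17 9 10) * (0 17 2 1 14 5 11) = (0 17 9 10 11)(1 14 5 2) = [17, 14, 1, 3, 4, 2, 6, 7, 8, 10, 11, 0, 12, 13, 5, 15, 16, 9]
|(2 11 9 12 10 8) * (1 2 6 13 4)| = 10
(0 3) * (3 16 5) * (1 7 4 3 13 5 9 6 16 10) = (0 10 1 7 4 3)(5 13)(6 16 9) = [10, 7, 2, 0, 3, 13, 16, 4, 8, 6, 1, 11, 12, 5, 14, 15, 9]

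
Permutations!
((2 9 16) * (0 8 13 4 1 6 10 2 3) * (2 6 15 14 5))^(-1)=(0 3 16 9 2 5 14 15 1 4 13 8)(6 10)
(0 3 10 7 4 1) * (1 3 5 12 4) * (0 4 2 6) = (0 5 12 2 6)(1 4 3 10 7) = [5, 4, 6, 10, 3, 12, 0, 1, 8, 9, 7, 11, 2]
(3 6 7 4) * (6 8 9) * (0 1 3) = (0 1 3 8 9 6 7 4) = [1, 3, 2, 8, 0, 5, 7, 4, 9, 6]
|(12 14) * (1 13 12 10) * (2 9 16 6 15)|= |(1 13 12 14 10)(2 9 16 6 15)|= 5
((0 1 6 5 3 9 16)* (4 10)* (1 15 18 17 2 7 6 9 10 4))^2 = ((0 15 18 17 2 7 6 5 3 10 1 9 16))^2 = (0 18 2 6 3 1 16 15 17 7 5 10 9)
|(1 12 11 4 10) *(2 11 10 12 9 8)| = 8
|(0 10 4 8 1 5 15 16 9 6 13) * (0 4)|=18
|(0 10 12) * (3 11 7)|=|(0 10 12)(3 11 7)|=3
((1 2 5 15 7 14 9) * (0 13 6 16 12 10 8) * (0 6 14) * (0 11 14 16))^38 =(0 12 6 16 8 13 10)(1 14 7 5)(2 9 11 15)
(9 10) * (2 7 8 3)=(2 7 8 3)(9 10)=[0, 1, 7, 2, 4, 5, 6, 8, 3, 10, 9]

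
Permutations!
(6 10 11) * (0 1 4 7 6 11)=[1, 4, 2, 3, 7, 5, 10, 6, 8, 9, 0, 11]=(11)(0 1 4 7 6 10)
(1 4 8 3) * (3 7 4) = [0, 3, 2, 1, 8, 5, 6, 4, 7] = (1 3)(4 8 7)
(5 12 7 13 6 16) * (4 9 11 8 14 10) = (4 9 11 8 14 10)(5 12 7 13 6 16) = [0, 1, 2, 3, 9, 12, 16, 13, 14, 11, 4, 8, 7, 6, 10, 15, 5]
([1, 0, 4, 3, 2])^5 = (0 1)(2 4)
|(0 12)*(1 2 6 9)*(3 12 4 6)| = |(0 4 6 9 1 2 3 12)| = 8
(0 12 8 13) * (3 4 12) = (0 3 4 12 8 13) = [3, 1, 2, 4, 12, 5, 6, 7, 13, 9, 10, 11, 8, 0]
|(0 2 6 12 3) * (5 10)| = 10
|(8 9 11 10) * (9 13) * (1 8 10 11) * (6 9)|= 5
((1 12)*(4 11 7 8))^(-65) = (1 12)(4 8 7 11)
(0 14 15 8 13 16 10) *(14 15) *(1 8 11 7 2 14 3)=(0 15 11 7 2 14 3 1 8 13 16 10)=[15, 8, 14, 1, 4, 5, 6, 2, 13, 9, 0, 7, 12, 16, 3, 11, 10]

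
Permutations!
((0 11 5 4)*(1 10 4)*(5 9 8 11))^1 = (0 5 1 10 4)(8 11 9)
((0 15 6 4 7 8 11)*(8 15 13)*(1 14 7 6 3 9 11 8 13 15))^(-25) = (15)(1 7 14)(4 6)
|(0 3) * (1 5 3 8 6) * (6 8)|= 5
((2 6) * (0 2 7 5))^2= (0 6 5 2 7)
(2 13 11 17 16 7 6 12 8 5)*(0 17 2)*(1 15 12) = (0 17 16 7 6 1 15 12 8 5)(2 13 11) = [17, 15, 13, 3, 4, 0, 1, 6, 5, 9, 10, 2, 8, 11, 14, 12, 7, 16]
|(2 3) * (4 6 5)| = 6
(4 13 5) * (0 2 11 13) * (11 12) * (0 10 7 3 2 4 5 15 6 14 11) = (0 4 10 7 3 2 12)(6 14 11 13 15) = [4, 1, 12, 2, 10, 5, 14, 3, 8, 9, 7, 13, 0, 15, 11, 6]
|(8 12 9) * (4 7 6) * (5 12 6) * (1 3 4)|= |(1 3 4 7 5 12 9 8 6)|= 9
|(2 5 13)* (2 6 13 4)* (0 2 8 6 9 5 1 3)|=|(0 2 1 3)(4 8 6 13 9 5)|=12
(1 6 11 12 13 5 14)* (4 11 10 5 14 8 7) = (1 6 10 5 8 7 4 11 12 13 14) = [0, 6, 2, 3, 11, 8, 10, 4, 7, 9, 5, 12, 13, 14, 1]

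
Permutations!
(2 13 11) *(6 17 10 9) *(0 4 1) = (0 4 1)(2 13 11)(6 17 10 9) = [4, 0, 13, 3, 1, 5, 17, 7, 8, 6, 9, 2, 12, 11, 14, 15, 16, 10]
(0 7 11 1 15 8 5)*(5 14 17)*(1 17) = [7, 15, 2, 3, 4, 0, 6, 11, 14, 9, 10, 17, 12, 13, 1, 8, 16, 5] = (0 7 11 17 5)(1 15 8 14)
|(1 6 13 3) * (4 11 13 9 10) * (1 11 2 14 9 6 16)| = |(1 16)(2 14 9 10 4)(3 11 13)| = 30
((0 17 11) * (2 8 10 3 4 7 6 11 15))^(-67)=(0 11 6 7 4 3 10 8 2 15 17)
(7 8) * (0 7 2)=(0 7 8 2)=[7, 1, 0, 3, 4, 5, 6, 8, 2]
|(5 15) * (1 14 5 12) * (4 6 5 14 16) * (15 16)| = |(1 15 12)(4 6 5 16)| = 12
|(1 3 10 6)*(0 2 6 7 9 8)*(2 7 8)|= 9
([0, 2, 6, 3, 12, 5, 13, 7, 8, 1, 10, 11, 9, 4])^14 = (13)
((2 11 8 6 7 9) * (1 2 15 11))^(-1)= (1 2)(6 8 11 15 9 7)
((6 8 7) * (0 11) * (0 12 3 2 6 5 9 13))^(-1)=(0 13 9 5 7 8 6 2 3 12 11)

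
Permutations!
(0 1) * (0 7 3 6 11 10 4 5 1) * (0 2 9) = [2, 7, 9, 6, 5, 1, 11, 3, 8, 0, 4, 10] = (0 2 9)(1 7 3 6 11 10 4 5)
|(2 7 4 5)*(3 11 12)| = 12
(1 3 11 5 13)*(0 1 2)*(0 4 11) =(0 1 3)(2 4 11 5 13) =[1, 3, 4, 0, 11, 13, 6, 7, 8, 9, 10, 5, 12, 2]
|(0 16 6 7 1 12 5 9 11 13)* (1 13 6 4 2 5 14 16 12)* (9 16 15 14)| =|(0 12 9 11 6 7 13)(2 5 16 4)(14 15)| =28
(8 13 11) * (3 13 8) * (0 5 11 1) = (0 5 11 3 13 1) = [5, 0, 2, 13, 4, 11, 6, 7, 8, 9, 10, 3, 12, 1]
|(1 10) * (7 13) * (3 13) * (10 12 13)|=|(1 12 13 7 3 10)|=6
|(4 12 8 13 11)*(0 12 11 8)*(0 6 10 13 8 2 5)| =|(0 12 6 10 13 2 5)(4 11)| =14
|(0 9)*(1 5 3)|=6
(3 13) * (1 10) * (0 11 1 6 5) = [11, 10, 2, 13, 4, 0, 5, 7, 8, 9, 6, 1, 12, 3] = (0 11 1 10 6 5)(3 13)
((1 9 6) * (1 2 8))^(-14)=((1 9 6 2 8))^(-14)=(1 9 6 2 8)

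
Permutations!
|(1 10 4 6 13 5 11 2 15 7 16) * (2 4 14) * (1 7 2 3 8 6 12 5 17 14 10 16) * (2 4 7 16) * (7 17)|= 14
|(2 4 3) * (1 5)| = 6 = |(1 5)(2 4 3)|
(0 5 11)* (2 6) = (0 5 11)(2 6) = [5, 1, 6, 3, 4, 11, 2, 7, 8, 9, 10, 0]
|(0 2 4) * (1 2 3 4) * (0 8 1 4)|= 4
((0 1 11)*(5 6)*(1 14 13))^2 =((0 14 13 1 11)(5 6))^2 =(0 13 11 14 1)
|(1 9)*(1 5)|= 3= |(1 9 5)|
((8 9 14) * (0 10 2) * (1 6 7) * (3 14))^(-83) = ((0 10 2)(1 6 7)(3 14 8 9))^(-83) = (0 10 2)(1 6 7)(3 14 8 9)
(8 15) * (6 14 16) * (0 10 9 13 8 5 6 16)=[10, 1, 2, 3, 4, 6, 14, 7, 15, 13, 9, 11, 12, 8, 0, 5, 16]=(16)(0 10 9 13 8 15 5 6 14)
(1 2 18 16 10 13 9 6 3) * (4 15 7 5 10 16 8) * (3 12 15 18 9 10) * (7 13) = (1 2 9 6 12 15 13 10 7 5 3)(4 18 8) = [0, 2, 9, 1, 18, 3, 12, 5, 4, 6, 7, 11, 15, 10, 14, 13, 16, 17, 8]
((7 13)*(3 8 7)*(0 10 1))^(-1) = (0 1 10)(3 13 7 8)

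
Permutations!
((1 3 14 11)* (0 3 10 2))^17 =((0 3 14 11 1 10 2))^17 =(0 11 2 14 10 3 1)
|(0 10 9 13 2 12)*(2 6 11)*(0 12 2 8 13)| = |(0 10 9)(6 11 8 13)| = 12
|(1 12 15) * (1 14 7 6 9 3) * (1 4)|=9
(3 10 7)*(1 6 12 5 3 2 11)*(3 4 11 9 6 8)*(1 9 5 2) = (1 8 3 10 7)(2 5 4 11 9 6 12) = [0, 8, 5, 10, 11, 4, 12, 1, 3, 6, 7, 9, 2]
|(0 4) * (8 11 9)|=|(0 4)(8 11 9)|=6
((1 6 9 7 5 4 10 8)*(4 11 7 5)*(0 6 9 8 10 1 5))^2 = (0 8 11 4 9 6 5 7 1)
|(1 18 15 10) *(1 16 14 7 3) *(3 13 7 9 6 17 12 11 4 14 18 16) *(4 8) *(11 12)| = 42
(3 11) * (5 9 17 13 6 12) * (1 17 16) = [0, 17, 2, 11, 4, 9, 12, 7, 8, 16, 10, 3, 5, 6, 14, 15, 1, 13] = (1 17 13 6 12 5 9 16)(3 11)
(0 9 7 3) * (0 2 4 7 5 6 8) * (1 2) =(0 9 5 6 8)(1 2 4 7 3) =[9, 2, 4, 1, 7, 6, 8, 3, 0, 5]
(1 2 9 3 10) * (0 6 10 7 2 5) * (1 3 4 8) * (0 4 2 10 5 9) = (0 6 5 4 8 1 9 2)(3 7 10) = [6, 9, 0, 7, 8, 4, 5, 10, 1, 2, 3]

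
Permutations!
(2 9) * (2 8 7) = (2 9 8 7) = [0, 1, 9, 3, 4, 5, 6, 2, 7, 8]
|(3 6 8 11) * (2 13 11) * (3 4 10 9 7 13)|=|(2 3 6 8)(4 10 9 7 13 11)|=12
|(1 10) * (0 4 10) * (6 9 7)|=12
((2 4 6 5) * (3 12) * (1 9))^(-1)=((1 9)(2 4 6 5)(3 12))^(-1)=(1 9)(2 5 6 4)(3 12)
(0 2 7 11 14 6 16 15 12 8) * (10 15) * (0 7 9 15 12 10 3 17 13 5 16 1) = [2, 0, 9, 17, 4, 16, 1, 11, 7, 15, 12, 14, 8, 5, 6, 10, 3, 13] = (0 2 9 15 10 12 8 7 11 14 6 1)(3 17 13 5 16)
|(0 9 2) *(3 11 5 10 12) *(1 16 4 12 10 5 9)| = 9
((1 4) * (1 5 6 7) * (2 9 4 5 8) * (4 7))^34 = (1 6 8 9)(2 7 5 4)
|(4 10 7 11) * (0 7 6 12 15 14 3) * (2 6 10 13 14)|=28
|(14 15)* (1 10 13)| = |(1 10 13)(14 15)| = 6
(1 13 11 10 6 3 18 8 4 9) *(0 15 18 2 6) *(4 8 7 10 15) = (0 4 9 1 13 11 15 18 7 10)(2 6 3) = [4, 13, 6, 2, 9, 5, 3, 10, 8, 1, 0, 15, 12, 11, 14, 18, 16, 17, 7]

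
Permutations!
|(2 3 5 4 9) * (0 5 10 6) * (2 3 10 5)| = |(0 2 10 6)(3 5 4 9)| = 4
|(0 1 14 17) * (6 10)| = 4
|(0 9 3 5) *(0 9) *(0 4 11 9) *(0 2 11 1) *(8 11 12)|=21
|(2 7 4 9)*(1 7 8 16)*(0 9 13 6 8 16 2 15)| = |(0 9 15)(1 7 4 13 6 8 2 16)| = 24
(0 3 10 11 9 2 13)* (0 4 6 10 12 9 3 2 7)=(0 2 13 4 6 10 11 3 12 9 7)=[2, 1, 13, 12, 6, 5, 10, 0, 8, 7, 11, 3, 9, 4]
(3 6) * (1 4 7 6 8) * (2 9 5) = (1 4 7 6 3 8)(2 9 5) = [0, 4, 9, 8, 7, 2, 3, 6, 1, 5]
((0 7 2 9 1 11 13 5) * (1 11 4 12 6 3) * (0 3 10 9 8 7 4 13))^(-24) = ((0 4 12 6 10 9 11)(1 13 5 3)(2 8 7))^(-24) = (13)(0 10 4 9 12 11 6)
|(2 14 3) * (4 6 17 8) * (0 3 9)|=20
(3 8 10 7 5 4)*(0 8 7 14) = [8, 1, 2, 7, 3, 4, 6, 5, 10, 9, 14, 11, 12, 13, 0] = (0 8 10 14)(3 7 5 4)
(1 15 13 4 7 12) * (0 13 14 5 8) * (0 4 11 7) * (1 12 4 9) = (0 13 11 7 4)(1 15 14 5 8 9) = [13, 15, 2, 3, 0, 8, 6, 4, 9, 1, 10, 7, 12, 11, 5, 14]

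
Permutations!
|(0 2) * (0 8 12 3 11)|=6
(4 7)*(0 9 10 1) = (0 9 10 1)(4 7) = [9, 0, 2, 3, 7, 5, 6, 4, 8, 10, 1]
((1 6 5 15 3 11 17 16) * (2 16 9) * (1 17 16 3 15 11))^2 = (1 5 16 9 3 6 11 17 2)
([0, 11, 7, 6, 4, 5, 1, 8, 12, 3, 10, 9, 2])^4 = (12)(1 6 3 9 11)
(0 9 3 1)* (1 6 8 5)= (0 9 3 6 8 5 1)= [9, 0, 2, 6, 4, 1, 8, 7, 5, 3]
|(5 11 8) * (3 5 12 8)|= 6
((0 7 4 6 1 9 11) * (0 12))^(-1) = (0 12 11 9 1 6 4 7)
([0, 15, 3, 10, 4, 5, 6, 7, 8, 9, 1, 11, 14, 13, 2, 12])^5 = (1 3 14 15 10 2 12)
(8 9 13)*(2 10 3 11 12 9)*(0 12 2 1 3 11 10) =(0 12 9 13 8 1 3 10 11 2) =[12, 3, 0, 10, 4, 5, 6, 7, 1, 13, 11, 2, 9, 8]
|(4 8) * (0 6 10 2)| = |(0 6 10 2)(4 8)| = 4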